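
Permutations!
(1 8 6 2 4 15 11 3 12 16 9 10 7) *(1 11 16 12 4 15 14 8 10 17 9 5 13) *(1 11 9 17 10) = [0, 1, 15, 4, 14, 13, 2, 9, 6, 10, 7, 3, 12, 11, 8, 16, 5, 17] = (17)(2 15 16 5 13 11 3 4 14 8 6)(7 9 10)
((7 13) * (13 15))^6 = (15)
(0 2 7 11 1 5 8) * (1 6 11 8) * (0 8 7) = (0 2)(1 5)(6 11) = [2, 5, 0, 3, 4, 1, 11, 7, 8, 9, 10, 6]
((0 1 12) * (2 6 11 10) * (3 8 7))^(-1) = ((0 1 12)(2 6 11 10)(3 8 7))^(-1) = (0 12 1)(2 10 11 6)(3 7 8)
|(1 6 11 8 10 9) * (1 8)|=|(1 6 11)(8 10 9)|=3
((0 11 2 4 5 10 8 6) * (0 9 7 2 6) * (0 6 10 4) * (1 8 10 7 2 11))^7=((0 1 8 6 9 2)(4 5)(7 11))^7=(0 1 8 6 9 2)(4 5)(7 11)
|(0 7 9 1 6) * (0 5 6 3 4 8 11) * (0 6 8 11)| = 10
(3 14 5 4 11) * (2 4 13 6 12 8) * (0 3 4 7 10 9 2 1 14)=[3, 14, 7, 0, 11, 13, 12, 10, 1, 2, 9, 4, 8, 6, 5]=(0 3)(1 14 5 13 6 12 8)(2 7 10 9)(4 11)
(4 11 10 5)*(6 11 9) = [0, 1, 2, 3, 9, 4, 11, 7, 8, 6, 5, 10] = (4 9 6 11 10 5)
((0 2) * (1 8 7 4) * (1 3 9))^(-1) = ((0 2)(1 8 7 4 3 9))^(-1) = (0 2)(1 9 3 4 7 8)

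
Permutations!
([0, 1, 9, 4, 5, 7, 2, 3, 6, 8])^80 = (9)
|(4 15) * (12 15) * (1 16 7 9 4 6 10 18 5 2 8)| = |(1 16 7 9 4 12 15 6 10 18 5 2 8)| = 13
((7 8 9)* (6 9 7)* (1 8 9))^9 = ((1 8 7 9 6))^9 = (1 6 9 7 8)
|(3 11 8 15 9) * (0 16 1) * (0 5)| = |(0 16 1 5)(3 11 8 15 9)| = 20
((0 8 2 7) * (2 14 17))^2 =(0 14 2)(7 8 17)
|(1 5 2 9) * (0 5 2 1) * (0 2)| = 6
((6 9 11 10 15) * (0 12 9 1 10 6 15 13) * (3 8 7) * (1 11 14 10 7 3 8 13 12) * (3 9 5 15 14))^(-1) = (0 13 3 9 8 7 1)(5 12 10 14 15)(6 11) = ((0 1 7 8 9 3 13)(5 15 14 10 12)(6 11))^(-1)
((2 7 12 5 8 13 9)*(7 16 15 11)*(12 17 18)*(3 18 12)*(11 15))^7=(2 8 17 16 13 12 11 9 5 7)(3 18)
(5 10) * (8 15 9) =(5 10)(8 15 9) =[0, 1, 2, 3, 4, 10, 6, 7, 15, 8, 5, 11, 12, 13, 14, 9]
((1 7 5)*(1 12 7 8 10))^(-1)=(1 10 8)(5 7 12)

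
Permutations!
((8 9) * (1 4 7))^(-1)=(1 7 4)(8 9)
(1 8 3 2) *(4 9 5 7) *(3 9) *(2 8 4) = (1 4 3 8 9 5 7 2) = [0, 4, 1, 8, 3, 7, 6, 2, 9, 5]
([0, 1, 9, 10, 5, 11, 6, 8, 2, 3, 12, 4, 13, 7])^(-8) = (13)(4 5 11)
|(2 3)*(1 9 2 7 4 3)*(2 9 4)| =5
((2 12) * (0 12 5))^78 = (0 2)(5 12) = ((0 12 2 5))^78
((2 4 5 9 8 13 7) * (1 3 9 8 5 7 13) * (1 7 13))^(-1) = ((1 3 9 5 8 7 2 4 13))^(-1) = (1 13 4 2 7 8 5 9 3)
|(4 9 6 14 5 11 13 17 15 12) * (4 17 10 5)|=12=|(4 9 6 14)(5 11 13 10)(12 17 15)|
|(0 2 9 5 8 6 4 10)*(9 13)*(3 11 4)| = 11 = |(0 2 13 9 5 8 6 3 11 4 10)|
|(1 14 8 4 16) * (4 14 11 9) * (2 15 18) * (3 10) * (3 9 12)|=24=|(1 11 12 3 10 9 4 16)(2 15 18)(8 14)|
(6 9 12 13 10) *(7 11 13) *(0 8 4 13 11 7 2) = (0 8 4 13 10 6 9 12 2) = [8, 1, 0, 3, 13, 5, 9, 7, 4, 12, 6, 11, 2, 10]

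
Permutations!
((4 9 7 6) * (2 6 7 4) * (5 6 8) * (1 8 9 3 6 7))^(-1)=(1 7 5 8)(2 6 3 4 9)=((1 8 5 7)(2 9 4 3 6))^(-1)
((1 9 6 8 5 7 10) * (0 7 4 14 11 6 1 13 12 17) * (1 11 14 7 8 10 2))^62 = (0 1 12 7 10 5 11)(2 13 4 6 8 9 17) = ((0 8 5 4 7 2 1 9 11 6 10 13 12 17))^62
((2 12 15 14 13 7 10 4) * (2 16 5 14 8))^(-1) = ((2 12 15 8)(4 16 5 14 13 7 10))^(-1) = (2 8 15 12)(4 10 7 13 14 5 16)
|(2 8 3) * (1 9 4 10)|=12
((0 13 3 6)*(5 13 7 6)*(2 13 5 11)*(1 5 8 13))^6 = ((0 7 6)(1 5 8 13 3 11 2))^6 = (1 2 11 3 13 8 5)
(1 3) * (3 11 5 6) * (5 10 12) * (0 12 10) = (0 12 5 6 3 1 11) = [12, 11, 2, 1, 4, 6, 3, 7, 8, 9, 10, 0, 5]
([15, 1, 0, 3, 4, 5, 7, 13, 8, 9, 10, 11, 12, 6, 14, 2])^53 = (0 2 15)(6 13 7)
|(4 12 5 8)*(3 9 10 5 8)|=12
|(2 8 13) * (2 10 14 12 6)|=|(2 8 13 10 14 12 6)|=7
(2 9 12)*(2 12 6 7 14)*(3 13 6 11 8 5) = (2 9 11 8 5 3 13 6 7 14) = [0, 1, 9, 13, 4, 3, 7, 14, 5, 11, 10, 8, 12, 6, 2]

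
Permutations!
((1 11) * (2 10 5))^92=((1 11)(2 10 5))^92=(11)(2 5 10)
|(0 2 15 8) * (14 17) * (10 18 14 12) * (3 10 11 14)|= 12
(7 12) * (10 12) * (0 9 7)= [9, 1, 2, 3, 4, 5, 6, 10, 8, 7, 12, 11, 0]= (0 9 7 10 12)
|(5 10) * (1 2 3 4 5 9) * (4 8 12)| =9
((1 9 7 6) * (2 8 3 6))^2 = ((1 9 7 2 8 3 6))^2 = (1 7 8 6 9 2 3)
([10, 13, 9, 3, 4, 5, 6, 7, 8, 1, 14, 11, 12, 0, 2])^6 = [13, 9, 14, 3, 4, 5, 6, 7, 8, 2, 0, 11, 12, 1, 10]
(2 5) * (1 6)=(1 6)(2 5)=[0, 6, 5, 3, 4, 2, 1]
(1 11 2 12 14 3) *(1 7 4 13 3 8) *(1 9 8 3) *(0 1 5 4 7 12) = (0 1 11 2)(3 12 14)(4 13 5)(8 9) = [1, 11, 0, 12, 13, 4, 6, 7, 9, 8, 10, 2, 14, 5, 3]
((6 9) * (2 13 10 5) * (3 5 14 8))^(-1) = ((2 13 10 14 8 3 5)(6 9))^(-1) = (2 5 3 8 14 10 13)(6 9)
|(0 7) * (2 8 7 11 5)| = 6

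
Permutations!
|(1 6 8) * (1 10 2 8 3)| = |(1 6 3)(2 8 10)| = 3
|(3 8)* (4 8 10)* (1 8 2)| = 6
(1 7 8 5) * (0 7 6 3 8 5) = (0 7 5 1 6 3 8) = [7, 6, 2, 8, 4, 1, 3, 5, 0]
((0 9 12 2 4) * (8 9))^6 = (12)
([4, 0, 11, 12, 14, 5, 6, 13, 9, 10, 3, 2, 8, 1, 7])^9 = (0 7)(1 14)(2 11)(3 10 9 8 12)(4 13)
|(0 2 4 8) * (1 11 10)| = |(0 2 4 8)(1 11 10)| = 12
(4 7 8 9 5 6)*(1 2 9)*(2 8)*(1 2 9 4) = (1 8 2 4 7 9 5 6) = [0, 8, 4, 3, 7, 6, 1, 9, 2, 5]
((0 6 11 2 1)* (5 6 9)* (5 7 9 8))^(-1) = ((0 8 5 6 11 2 1)(7 9))^(-1) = (0 1 2 11 6 5 8)(7 9)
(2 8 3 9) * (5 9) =(2 8 3 5 9) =[0, 1, 8, 5, 4, 9, 6, 7, 3, 2]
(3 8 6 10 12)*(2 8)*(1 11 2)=[0, 11, 8, 1, 4, 5, 10, 7, 6, 9, 12, 2, 3]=(1 11 2 8 6 10 12 3)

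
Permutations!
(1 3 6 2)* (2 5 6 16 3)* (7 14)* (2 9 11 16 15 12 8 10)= (1 9 11 16 3 15 12 8 10 2)(5 6)(7 14)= [0, 9, 1, 15, 4, 6, 5, 14, 10, 11, 2, 16, 8, 13, 7, 12, 3]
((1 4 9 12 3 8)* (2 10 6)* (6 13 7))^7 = (1 4 9 12 3 8)(2 13 6 10 7)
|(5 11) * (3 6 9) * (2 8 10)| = 6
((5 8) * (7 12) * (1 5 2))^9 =(1 5 8 2)(7 12)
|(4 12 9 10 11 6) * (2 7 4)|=|(2 7 4 12 9 10 11 6)|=8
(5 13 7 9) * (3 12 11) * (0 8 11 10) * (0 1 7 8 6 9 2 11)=(0 6 9 5 13 8)(1 7 2 11 3 12 10)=[6, 7, 11, 12, 4, 13, 9, 2, 0, 5, 1, 3, 10, 8]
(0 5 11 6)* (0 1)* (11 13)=(0 5 13 11 6 1)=[5, 0, 2, 3, 4, 13, 1, 7, 8, 9, 10, 6, 12, 11]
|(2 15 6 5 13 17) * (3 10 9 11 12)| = 30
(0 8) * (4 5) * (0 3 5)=(0 8 3 5 4)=[8, 1, 2, 5, 0, 4, 6, 7, 3]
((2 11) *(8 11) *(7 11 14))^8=((2 8 14 7 11))^8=(2 7 8 11 14)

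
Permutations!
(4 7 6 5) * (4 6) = (4 7)(5 6) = [0, 1, 2, 3, 7, 6, 5, 4]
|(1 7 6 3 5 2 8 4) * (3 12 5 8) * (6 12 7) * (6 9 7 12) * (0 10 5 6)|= |(0 10 5 2 3 8 4 1 9 7)(6 12)|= 10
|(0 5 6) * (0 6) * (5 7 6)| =4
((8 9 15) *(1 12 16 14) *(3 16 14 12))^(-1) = (1 14 12 16 3)(8 15 9)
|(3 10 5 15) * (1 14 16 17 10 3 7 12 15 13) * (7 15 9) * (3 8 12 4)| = 42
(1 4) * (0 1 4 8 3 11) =[1, 8, 2, 11, 4, 5, 6, 7, 3, 9, 10, 0] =(0 1 8 3 11)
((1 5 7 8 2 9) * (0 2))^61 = ((0 2 9 1 5 7 8))^61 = (0 7 1 2 8 5 9)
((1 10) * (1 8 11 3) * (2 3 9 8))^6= ((1 10 2 3)(8 11 9))^6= (11)(1 2)(3 10)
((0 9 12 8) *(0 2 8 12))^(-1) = ((12)(0 9)(2 8))^(-1) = (12)(0 9)(2 8)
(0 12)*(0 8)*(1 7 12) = [1, 7, 2, 3, 4, 5, 6, 12, 0, 9, 10, 11, 8] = (0 1 7 12 8)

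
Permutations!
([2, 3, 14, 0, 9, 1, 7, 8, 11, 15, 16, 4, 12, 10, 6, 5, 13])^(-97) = (0 4 2 9 14 15 6 5 7 1 8 3 11)(10 13 16)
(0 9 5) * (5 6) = (0 9 6 5) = [9, 1, 2, 3, 4, 0, 5, 7, 8, 6]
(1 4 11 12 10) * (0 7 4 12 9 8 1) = (0 7 4 11 9 8 1 12 10) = [7, 12, 2, 3, 11, 5, 6, 4, 1, 8, 0, 9, 10]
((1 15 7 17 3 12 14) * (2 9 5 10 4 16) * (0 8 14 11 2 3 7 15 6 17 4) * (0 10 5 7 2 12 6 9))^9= (0 6 4 1)(2 3 7 14)(8 17 16 9)(11 12)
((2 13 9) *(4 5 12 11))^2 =((2 13 9)(4 5 12 11))^2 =(2 9 13)(4 12)(5 11)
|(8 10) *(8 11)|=3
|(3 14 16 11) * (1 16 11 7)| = 3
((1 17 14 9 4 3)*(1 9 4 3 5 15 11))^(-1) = (1 11 15 5 4 14 17)(3 9)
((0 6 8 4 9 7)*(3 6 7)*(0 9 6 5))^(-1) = ((0 7 9 3 5)(4 6 8))^(-1) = (0 5 3 9 7)(4 8 6)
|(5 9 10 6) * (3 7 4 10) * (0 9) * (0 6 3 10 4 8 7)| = 4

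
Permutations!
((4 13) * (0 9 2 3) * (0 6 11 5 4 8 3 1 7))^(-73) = (0 2 7 9 1)(3 4 6 13 11 8 5)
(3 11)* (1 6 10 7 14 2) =(1 6 10 7 14 2)(3 11) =[0, 6, 1, 11, 4, 5, 10, 14, 8, 9, 7, 3, 12, 13, 2]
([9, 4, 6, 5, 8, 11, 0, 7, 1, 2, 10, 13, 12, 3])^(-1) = (0 6 2 9)(1 8 4)(3 13 11 5)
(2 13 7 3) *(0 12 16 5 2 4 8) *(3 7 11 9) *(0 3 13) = [12, 1, 0, 4, 8, 2, 6, 7, 3, 13, 10, 9, 16, 11, 14, 15, 5] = (0 12 16 5 2)(3 4 8)(9 13 11)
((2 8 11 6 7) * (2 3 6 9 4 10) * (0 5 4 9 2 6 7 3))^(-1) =((0 5 4 10 6 3 7)(2 8 11))^(-1) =(0 7 3 6 10 4 5)(2 11 8)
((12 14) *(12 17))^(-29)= ((12 14 17))^(-29)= (12 14 17)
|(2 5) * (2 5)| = |(5)| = 1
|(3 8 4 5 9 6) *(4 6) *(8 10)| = |(3 10 8 6)(4 5 9)| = 12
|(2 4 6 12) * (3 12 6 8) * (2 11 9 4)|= |(3 12 11 9 4 8)|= 6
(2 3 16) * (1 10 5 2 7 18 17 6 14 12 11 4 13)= (1 10 5 2 3 16 7 18 17 6 14 12 11 4 13)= [0, 10, 3, 16, 13, 2, 14, 18, 8, 9, 5, 4, 11, 1, 12, 15, 7, 6, 17]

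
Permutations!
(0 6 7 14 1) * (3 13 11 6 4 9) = (0 4 9 3 13 11 6 7 14 1) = [4, 0, 2, 13, 9, 5, 7, 14, 8, 3, 10, 6, 12, 11, 1]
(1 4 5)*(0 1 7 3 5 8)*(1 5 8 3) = [5, 4, 2, 8, 3, 7, 6, 1, 0] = (0 5 7 1 4 3 8)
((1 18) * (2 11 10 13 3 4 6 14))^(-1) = (1 18)(2 14 6 4 3 13 10 11)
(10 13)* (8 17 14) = (8 17 14)(10 13) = [0, 1, 2, 3, 4, 5, 6, 7, 17, 9, 13, 11, 12, 10, 8, 15, 16, 14]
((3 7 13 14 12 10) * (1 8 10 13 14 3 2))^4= (3 13 12 14 7)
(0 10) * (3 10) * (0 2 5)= [3, 1, 5, 10, 4, 0, 6, 7, 8, 9, 2]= (0 3 10 2 5)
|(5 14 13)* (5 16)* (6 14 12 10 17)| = 8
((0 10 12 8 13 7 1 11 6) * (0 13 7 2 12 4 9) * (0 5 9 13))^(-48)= ((0 10 4 13 2 12 8 7 1 11 6)(5 9))^(-48)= (0 7 13 6 8 4 11 12 10 1 2)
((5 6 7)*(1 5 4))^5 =((1 5 6 7 4))^5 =(7)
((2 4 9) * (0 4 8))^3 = ((0 4 9 2 8))^3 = (0 2 4 8 9)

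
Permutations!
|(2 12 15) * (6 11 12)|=5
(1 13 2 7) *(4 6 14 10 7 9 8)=(1 13 2 9 8 4 6 14 10 7)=[0, 13, 9, 3, 6, 5, 14, 1, 4, 8, 7, 11, 12, 2, 10]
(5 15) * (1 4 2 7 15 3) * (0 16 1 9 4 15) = (0 16 1 15 5 3 9 4 2 7) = [16, 15, 7, 9, 2, 3, 6, 0, 8, 4, 10, 11, 12, 13, 14, 5, 1]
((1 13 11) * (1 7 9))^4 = ((1 13 11 7 9))^4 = (1 9 7 11 13)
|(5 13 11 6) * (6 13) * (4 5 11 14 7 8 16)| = |(4 5 6 11 13 14 7 8 16)| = 9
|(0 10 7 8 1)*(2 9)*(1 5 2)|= 8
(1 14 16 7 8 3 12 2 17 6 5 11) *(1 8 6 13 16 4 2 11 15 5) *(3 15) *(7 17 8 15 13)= (1 14 4 2 8 13 16 17 7 6)(3 12 11 15 5)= [0, 14, 8, 12, 2, 3, 1, 6, 13, 9, 10, 15, 11, 16, 4, 5, 17, 7]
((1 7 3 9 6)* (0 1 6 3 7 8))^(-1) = (0 8 1)(3 9)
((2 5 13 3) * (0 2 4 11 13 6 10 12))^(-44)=(13)(0 10 5)(2 12 6)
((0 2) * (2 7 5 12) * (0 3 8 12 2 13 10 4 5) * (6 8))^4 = ((0 7)(2 3 6 8 12 13 10 4 5))^4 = (2 12 5 8 4 6 10 3 13)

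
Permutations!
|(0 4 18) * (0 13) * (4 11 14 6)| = |(0 11 14 6 4 18 13)| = 7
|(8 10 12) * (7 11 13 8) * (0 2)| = |(0 2)(7 11 13 8 10 12)| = 6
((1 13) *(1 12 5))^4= (13)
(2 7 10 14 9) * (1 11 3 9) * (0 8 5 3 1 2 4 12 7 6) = (0 8 5 3 9 4 12 7 10 14 2 6)(1 11) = [8, 11, 6, 9, 12, 3, 0, 10, 5, 4, 14, 1, 7, 13, 2]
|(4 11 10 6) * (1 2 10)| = |(1 2 10 6 4 11)| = 6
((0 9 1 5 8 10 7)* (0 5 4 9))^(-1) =(1 9 4)(5 7 10 8)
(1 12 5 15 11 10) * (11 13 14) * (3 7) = (1 12 5 15 13 14 11 10)(3 7) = [0, 12, 2, 7, 4, 15, 6, 3, 8, 9, 1, 10, 5, 14, 11, 13]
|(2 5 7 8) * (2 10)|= |(2 5 7 8 10)|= 5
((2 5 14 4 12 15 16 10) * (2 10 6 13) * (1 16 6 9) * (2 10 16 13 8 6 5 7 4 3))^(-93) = ((1 13 10 16 9)(2 7 4 12 15 5 14 3)(6 8))^(-93) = (1 10 9 13 16)(2 12 14 7 15 3 4 5)(6 8)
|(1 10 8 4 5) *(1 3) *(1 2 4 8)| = 4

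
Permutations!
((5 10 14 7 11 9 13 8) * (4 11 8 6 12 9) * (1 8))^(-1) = ((1 8 5 10 14 7)(4 11)(6 12 9 13))^(-1) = (1 7 14 10 5 8)(4 11)(6 13 9 12)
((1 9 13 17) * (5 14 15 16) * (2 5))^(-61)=(1 17 13 9)(2 16 15 14 5)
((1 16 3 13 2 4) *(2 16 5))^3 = ((1 5 2 4)(3 13 16))^3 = (16)(1 4 2 5)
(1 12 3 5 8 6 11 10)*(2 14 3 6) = [0, 12, 14, 5, 4, 8, 11, 7, 2, 9, 1, 10, 6, 13, 3] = (1 12 6 11 10)(2 14 3 5 8)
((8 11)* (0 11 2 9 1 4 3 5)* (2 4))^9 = (0 4)(3 11)(5 8)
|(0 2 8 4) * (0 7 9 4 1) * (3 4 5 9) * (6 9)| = 12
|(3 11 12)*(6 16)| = 6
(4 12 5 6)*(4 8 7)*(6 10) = (4 12 5 10 6 8 7) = [0, 1, 2, 3, 12, 10, 8, 4, 7, 9, 6, 11, 5]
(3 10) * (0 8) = (0 8)(3 10) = [8, 1, 2, 10, 4, 5, 6, 7, 0, 9, 3]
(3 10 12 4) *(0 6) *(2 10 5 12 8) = (0 6)(2 10 8)(3 5 12 4) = [6, 1, 10, 5, 3, 12, 0, 7, 2, 9, 8, 11, 4]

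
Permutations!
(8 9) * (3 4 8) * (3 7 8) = (3 4)(7 8 9) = [0, 1, 2, 4, 3, 5, 6, 8, 9, 7]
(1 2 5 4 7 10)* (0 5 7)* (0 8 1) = (0 5 4 8 1 2 7 10) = [5, 2, 7, 3, 8, 4, 6, 10, 1, 9, 0]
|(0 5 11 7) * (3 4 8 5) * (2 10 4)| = 9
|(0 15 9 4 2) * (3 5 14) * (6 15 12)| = 21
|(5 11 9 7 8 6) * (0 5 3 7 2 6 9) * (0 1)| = 12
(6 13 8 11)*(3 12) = (3 12)(6 13 8 11) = [0, 1, 2, 12, 4, 5, 13, 7, 11, 9, 10, 6, 3, 8]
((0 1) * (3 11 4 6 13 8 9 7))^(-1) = (0 1)(3 7 9 8 13 6 4 11)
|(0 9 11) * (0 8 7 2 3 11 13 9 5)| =10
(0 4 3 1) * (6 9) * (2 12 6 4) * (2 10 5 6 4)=(0 10 5 6 9 2 12 4 3 1)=[10, 0, 12, 1, 3, 6, 9, 7, 8, 2, 5, 11, 4]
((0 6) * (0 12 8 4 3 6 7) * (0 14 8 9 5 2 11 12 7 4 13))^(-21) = ((0 4 3 6 7 14 8 13)(2 11 12 9 5))^(-21) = (0 6 8 4 7 13 3 14)(2 5 9 12 11)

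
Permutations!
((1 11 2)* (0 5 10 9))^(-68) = (1 11 2)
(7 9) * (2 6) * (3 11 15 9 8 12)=(2 6)(3 11 15 9 7 8 12)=[0, 1, 6, 11, 4, 5, 2, 8, 12, 7, 10, 15, 3, 13, 14, 9]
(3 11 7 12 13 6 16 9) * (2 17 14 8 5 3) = [0, 1, 17, 11, 4, 3, 16, 12, 5, 2, 10, 7, 13, 6, 8, 15, 9, 14] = (2 17 14 8 5 3 11 7 12 13 6 16 9)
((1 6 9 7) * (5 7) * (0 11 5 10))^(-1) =(0 10 9 6 1 7 5 11)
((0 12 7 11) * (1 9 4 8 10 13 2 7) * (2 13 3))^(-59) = (13)(0 3 9 11 10 1 7 8 12 2 4)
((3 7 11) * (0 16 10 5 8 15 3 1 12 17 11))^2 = ((0 16 10 5 8 15 3 7)(1 12 17 11))^2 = (0 10 8 3)(1 17)(5 15 7 16)(11 12)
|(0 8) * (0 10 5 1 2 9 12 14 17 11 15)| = 12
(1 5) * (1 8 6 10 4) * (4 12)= [0, 5, 2, 3, 1, 8, 10, 7, 6, 9, 12, 11, 4]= (1 5 8 6 10 12 4)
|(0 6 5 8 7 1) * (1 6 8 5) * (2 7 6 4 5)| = 4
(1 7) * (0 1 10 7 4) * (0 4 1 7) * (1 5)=[7, 5, 2, 3, 4, 1, 6, 10, 8, 9, 0]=(0 7 10)(1 5)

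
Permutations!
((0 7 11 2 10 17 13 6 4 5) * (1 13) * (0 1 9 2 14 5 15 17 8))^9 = (0 15 14 2 13)(1 8 4 11 9)(5 10 6 7 17)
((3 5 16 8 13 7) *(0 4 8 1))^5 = ((0 4 8 13 7 3 5 16 1))^5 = (0 3 4 5 8 16 13 1 7)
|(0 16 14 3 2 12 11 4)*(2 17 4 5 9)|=30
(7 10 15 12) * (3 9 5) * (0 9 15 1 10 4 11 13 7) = (0 9 5 3 15 12)(1 10)(4 11 13 7) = [9, 10, 2, 15, 11, 3, 6, 4, 8, 5, 1, 13, 0, 7, 14, 12]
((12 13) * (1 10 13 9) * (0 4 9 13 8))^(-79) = (0 8 10 1 9 4)(12 13)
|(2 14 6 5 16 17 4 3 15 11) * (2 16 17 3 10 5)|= |(2 14 6)(3 15 11 16)(4 10 5 17)|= 12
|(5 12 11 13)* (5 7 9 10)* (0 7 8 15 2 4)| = |(0 7 9 10 5 12 11 13 8 15 2 4)| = 12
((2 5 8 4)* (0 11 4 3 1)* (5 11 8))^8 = (2 4 11)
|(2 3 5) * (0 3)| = |(0 3 5 2)| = 4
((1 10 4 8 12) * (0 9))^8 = (1 8 10 12 4)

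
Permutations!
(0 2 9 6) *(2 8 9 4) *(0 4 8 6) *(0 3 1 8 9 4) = (0 6)(1 8 4 2 9 3) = [6, 8, 9, 1, 2, 5, 0, 7, 4, 3]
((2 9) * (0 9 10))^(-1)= ((0 9 2 10))^(-1)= (0 10 2 9)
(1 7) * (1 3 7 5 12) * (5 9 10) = (1 9 10 5 12)(3 7) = [0, 9, 2, 7, 4, 12, 6, 3, 8, 10, 5, 11, 1]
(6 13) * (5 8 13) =(5 8 13 6) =[0, 1, 2, 3, 4, 8, 5, 7, 13, 9, 10, 11, 12, 6]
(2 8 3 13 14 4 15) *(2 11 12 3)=(2 8)(3 13 14 4 15 11 12)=[0, 1, 8, 13, 15, 5, 6, 7, 2, 9, 10, 12, 3, 14, 4, 11]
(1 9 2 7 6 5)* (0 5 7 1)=(0 5)(1 9 2)(6 7)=[5, 9, 1, 3, 4, 0, 7, 6, 8, 2]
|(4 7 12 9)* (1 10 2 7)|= |(1 10 2 7 12 9 4)|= 7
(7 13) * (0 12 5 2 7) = [12, 1, 7, 3, 4, 2, 6, 13, 8, 9, 10, 11, 5, 0] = (0 12 5 2 7 13)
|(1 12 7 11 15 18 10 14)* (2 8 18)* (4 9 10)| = |(1 12 7 11 15 2 8 18 4 9 10 14)| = 12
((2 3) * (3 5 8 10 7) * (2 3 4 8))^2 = (4 10)(7 8) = ((2 5)(4 8 10 7))^2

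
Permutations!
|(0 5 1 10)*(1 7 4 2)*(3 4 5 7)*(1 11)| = 9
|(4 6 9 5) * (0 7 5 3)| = |(0 7 5 4 6 9 3)| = 7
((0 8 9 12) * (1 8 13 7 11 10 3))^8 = ((0 13 7 11 10 3 1 8 9 12))^8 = (0 9 1 10 7)(3 11 13 12 8)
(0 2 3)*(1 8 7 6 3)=(0 2 1 8 7 6 3)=[2, 8, 1, 0, 4, 5, 3, 6, 7]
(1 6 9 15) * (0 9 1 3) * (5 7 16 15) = (0 9 5 7 16 15 3)(1 6) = [9, 6, 2, 0, 4, 7, 1, 16, 8, 5, 10, 11, 12, 13, 14, 3, 15]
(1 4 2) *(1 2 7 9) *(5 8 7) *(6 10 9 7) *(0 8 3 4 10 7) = [8, 10, 2, 4, 5, 3, 7, 0, 6, 1, 9] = (0 8 6 7)(1 10 9)(3 4 5)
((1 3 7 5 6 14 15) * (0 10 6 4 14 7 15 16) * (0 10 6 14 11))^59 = (0 11 4 5 7 6)(1 15 3)(10 16 14)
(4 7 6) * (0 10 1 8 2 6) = (0 10 1 8 2 6 4 7) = [10, 8, 6, 3, 7, 5, 4, 0, 2, 9, 1]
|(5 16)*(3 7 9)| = |(3 7 9)(5 16)| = 6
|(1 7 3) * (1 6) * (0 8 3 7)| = 5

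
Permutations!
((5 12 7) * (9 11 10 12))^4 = ((5 9 11 10 12 7))^4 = (5 12 11)(7 10 9)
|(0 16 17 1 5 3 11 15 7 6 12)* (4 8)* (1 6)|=30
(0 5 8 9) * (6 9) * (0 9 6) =(9)(0 5 8) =[5, 1, 2, 3, 4, 8, 6, 7, 0, 9]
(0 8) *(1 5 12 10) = (0 8)(1 5 12 10) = [8, 5, 2, 3, 4, 12, 6, 7, 0, 9, 1, 11, 10]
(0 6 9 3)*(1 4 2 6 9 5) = [9, 4, 6, 0, 2, 1, 5, 7, 8, 3] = (0 9 3)(1 4 2 6 5)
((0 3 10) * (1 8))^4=(0 3 10)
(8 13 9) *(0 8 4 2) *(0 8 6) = (0 6)(2 8 13 9 4) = [6, 1, 8, 3, 2, 5, 0, 7, 13, 4, 10, 11, 12, 9]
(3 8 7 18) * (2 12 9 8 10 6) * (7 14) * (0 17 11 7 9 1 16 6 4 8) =(0 17 11 7 18 3 10 4 8 14 9)(1 16 6 2 12) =[17, 16, 12, 10, 8, 5, 2, 18, 14, 0, 4, 7, 1, 13, 9, 15, 6, 11, 3]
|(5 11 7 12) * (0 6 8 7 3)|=|(0 6 8 7 12 5 11 3)|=8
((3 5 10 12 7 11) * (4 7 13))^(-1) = (3 11 7 4 13 12 10 5) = ((3 5 10 12 13 4 7 11))^(-1)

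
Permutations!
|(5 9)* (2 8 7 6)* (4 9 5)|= |(2 8 7 6)(4 9)|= 4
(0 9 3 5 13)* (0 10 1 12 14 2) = (0 9 3 5 13 10 1 12 14 2) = [9, 12, 0, 5, 4, 13, 6, 7, 8, 3, 1, 11, 14, 10, 2]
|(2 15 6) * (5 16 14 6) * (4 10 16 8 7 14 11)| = 28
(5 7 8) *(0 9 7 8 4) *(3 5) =(0 9 7 4)(3 5 8) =[9, 1, 2, 5, 0, 8, 6, 4, 3, 7]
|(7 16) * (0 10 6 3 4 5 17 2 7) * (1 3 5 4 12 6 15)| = 12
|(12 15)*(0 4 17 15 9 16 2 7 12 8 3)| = |(0 4 17 15 8 3)(2 7 12 9 16)| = 30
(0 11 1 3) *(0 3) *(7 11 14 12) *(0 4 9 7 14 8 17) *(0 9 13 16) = [8, 4, 2, 3, 13, 5, 6, 11, 17, 7, 10, 1, 14, 16, 12, 15, 0, 9] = (0 8 17 9 7 11 1 4 13 16)(12 14)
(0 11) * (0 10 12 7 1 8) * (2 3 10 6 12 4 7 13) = (0 11 6 12 13 2 3 10 4 7 1 8) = [11, 8, 3, 10, 7, 5, 12, 1, 0, 9, 4, 6, 13, 2]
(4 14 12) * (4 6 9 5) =(4 14 12 6 9 5) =[0, 1, 2, 3, 14, 4, 9, 7, 8, 5, 10, 11, 6, 13, 12]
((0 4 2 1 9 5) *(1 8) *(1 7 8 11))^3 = ((0 4 2 11 1 9 5)(7 8))^3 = (0 11 5 2 9 4 1)(7 8)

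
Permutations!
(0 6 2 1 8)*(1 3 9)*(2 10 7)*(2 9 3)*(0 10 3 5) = (0 6 3 5)(1 8 10 7 9) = [6, 8, 2, 5, 4, 0, 3, 9, 10, 1, 7]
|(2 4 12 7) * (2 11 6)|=|(2 4 12 7 11 6)|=6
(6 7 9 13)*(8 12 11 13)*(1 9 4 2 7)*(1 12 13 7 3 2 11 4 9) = (2 3)(4 11 7 9 8 13 6 12) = [0, 1, 3, 2, 11, 5, 12, 9, 13, 8, 10, 7, 4, 6]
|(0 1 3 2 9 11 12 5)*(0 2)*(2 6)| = |(0 1 3)(2 9 11 12 5 6)| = 6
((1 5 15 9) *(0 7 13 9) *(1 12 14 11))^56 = (0 11 13 5 12)(1 9 15 14 7)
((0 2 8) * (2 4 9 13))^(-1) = (0 8 2 13 9 4)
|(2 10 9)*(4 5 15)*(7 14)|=6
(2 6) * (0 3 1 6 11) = (0 3 1 6 2 11) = [3, 6, 11, 1, 4, 5, 2, 7, 8, 9, 10, 0]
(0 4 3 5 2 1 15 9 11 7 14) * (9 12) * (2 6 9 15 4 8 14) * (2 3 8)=(0 2 1 4 8 14)(3 5 6 9 11 7)(12 15)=[2, 4, 1, 5, 8, 6, 9, 3, 14, 11, 10, 7, 15, 13, 0, 12]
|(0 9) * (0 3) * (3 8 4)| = 5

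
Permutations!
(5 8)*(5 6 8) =(6 8) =[0, 1, 2, 3, 4, 5, 8, 7, 6]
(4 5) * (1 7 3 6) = [0, 7, 2, 6, 5, 4, 1, 3] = (1 7 3 6)(4 5)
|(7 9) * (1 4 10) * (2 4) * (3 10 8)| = 6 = |(1 2 4 8 3 10)(7 9)|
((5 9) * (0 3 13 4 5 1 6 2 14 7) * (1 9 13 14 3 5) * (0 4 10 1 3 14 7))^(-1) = (0 14 2 6 1 10 13 5)(3 4 7)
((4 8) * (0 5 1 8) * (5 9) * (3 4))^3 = (0 1 4 5 3 9 8)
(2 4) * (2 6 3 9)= (2 4 6 3 9)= [0, 1, 4, 9, 6, 5, 3, 7, 8, 2]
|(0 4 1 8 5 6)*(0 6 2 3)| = |(0 4 1 8 5 2 3)| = 7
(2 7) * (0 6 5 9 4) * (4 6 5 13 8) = (0 5 9 6 13 8 4)(2 7) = [5, 1, 7, 3, 0, 9, 13, 2, 4, 6, 10, 11, 12, 8]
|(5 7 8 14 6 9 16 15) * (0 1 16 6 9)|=|(0 1 16 15 5 7 8 14 9 6)|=10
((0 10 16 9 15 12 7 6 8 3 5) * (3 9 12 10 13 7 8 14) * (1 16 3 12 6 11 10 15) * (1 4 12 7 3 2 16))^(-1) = (0 5 3 13)(2 10 11 7 14 6 16)(4 9 8 12)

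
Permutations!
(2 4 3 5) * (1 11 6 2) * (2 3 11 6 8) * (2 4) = [0, 6, 2, 5, 11, 1, 3, 7, 4, 9, 10, 8] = (1 6 3 5)(4 11 8)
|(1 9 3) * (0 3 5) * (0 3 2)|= |(0 2)(1 9 5 3)|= 4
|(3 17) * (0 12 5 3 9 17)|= 4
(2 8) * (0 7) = (0 7)(2 8) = [7, 1, 8, 3, 4, 5, 6, 0, 2]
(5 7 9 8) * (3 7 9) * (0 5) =[5, 1, 2, 7, 4, 9, 6, 3, 0, 8] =(0 5 9 8)(3 7)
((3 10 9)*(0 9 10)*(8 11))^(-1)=(0 3 9)(8 11)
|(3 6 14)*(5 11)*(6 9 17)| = |(3 9 17 6 14)(5 11)| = 10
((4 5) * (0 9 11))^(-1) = (0 11 9)(4 5)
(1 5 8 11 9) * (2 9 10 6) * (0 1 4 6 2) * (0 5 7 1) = (1 7)(2 9 4 6 5 8 11 10) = [0, 7, 9, 3, 6, 8, 5, 1, 11, 4, 2, 10]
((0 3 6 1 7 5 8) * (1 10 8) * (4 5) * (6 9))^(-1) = ((0 3 9 6 10 8)(1 7 4 5))^(-1) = (0 8 10 6 9 3)(1 5 4 7)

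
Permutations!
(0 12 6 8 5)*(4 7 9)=[12, 1, 2, 3, 7, 0, 8, 9, 5, 4, 10, 11, 6]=(0 12 6 8 5)(4 7 9)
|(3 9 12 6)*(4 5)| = |(3 9 12 6)(4 5)| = 4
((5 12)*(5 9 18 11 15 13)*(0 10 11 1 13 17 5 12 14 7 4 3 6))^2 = (0 11 17 14 4 6 10 15 5 7 3)(1 12 18 13 9)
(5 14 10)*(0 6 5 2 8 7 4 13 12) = (0 6 5 14 10 2 8 7 4 13 12) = [6, 1, 8, 3, 13, 14, 5, 4, 7, 9, 2, 11, 0, 12, 10]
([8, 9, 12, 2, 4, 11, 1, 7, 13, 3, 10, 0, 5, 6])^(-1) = (0 11 5 12 2 3 9 1 6 13 8)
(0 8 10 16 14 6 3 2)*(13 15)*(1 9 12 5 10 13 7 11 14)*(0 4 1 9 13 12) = (0 8 12 5 10 16 9)(1 13 15 7 11 14 6 3 2 4) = [8, 13, 4, 2, 1, 10, 3, 11, 12, 0, 16, 14, 5, 15, 6, 7, 9]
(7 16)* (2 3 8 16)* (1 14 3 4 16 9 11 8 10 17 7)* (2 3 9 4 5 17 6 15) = (1 14 9 11 8 4 16)(2 5 17 7 3 10 6 15) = [0, 14, 5, 10, 16, 17, 15, 3, 4, 11, 6, 8, 12, 13, 9, 2, 1, 7]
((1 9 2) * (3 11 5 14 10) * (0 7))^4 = ((0 7)(1 9 2)(3 11 5 14 10))^4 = (1 9 2)(3 10 14 5 11)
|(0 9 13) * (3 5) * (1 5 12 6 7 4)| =21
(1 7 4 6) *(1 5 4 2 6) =[0, 7, 6, 3, 1, 4, 5, 2] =(1 7 2 6 5 4)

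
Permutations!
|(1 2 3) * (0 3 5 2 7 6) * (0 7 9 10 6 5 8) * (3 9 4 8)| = |(0 9 10 6 7 5 2 3 1 4 8)| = 11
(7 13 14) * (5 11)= (5 11)(7 13 14)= [0, 1, 2, 3, 4, 11, 6, 13, 8, 9, 10, 5, 12, 14, 7]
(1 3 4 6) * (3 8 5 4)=[0, 8, 2, 3, 6, 4, 1, 7, 5]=(1 8 5 4 6)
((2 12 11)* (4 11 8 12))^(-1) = ((2 4 11)(8 12))^(-1) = (2 11 4)(8 12)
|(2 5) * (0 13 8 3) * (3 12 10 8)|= |(0 13 3)(2 5)(8 12 10)|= 6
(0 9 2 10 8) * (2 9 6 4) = [6, 1, 10, 3, 2, 5, 4, 7, 0, 9, 8] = (0 6 4 2 10 8)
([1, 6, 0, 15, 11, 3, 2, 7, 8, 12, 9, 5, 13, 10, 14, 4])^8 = [0, 1, 2, 11, 3, 4, 6, 7, 8, 9, 10, 15, 12, 13, 14, 5]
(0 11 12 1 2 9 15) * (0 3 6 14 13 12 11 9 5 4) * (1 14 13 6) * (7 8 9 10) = (0 10 7 8 9 15 3 1 2 5 4)(6 13 12 14) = [10, 2, 5, 1, 0, 4, 13, 8, 9, 15, 7, 11, 14, 12, 6, 3]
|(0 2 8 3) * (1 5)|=4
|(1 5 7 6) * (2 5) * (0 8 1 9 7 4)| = 6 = |(0 8 1 2 5 4)(6 9 7)|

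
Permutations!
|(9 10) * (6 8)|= 2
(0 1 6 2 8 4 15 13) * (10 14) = [1, 6, 8, 3, 15, 5, 2, 7, 4, 9, 14, 11, 12, 0, 10, 13] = (0 1 6 2 8 4 15 13)(10 14)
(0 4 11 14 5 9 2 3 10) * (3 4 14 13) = (0 14 5 9 2 4 11 13 3 10) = [14, 1, 4, 10, 11, 9, 6, 7, 8, 2, 0, 13, 12, 3, 5]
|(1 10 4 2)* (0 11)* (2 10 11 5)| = 10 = |(0 5 2 1 11)(4 10)|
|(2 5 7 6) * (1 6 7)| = |(7)(1 6 2 5)| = 4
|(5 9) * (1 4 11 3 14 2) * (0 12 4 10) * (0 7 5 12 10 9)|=8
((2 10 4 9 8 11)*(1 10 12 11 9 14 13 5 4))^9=((1 10)(2 12 11)(4 14 13 5)(8 9))^9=(1 10)(4 14 13 5)(8 9)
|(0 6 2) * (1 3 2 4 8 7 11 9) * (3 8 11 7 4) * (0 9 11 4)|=7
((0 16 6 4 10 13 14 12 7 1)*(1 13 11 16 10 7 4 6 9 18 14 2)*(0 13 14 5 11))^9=(0 10)(4 7 14 12)(5 18 9 16 11)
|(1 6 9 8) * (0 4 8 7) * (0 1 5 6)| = |(0 4 8 5 6 9 7 1)| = 8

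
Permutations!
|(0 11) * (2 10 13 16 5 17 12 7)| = |(0 11)(2 10 13 16 5 17 12 7)| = 8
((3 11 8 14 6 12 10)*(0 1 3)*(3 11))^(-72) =(14)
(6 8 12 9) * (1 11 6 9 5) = (1 11 6 8 12 5) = [0, 11, 2, 3, 4, 1, 8, 7, 12, 9, 10, 6, 5]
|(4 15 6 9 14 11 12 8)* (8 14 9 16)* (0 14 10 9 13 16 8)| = 8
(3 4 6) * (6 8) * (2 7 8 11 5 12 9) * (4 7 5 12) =(2 5 4 11 12 9)(3 7 8 6) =[0, 1, 5, 7, 11, 4, 3, 8, 6, 2, 10, 12, 9]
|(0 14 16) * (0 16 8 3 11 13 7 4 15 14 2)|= 8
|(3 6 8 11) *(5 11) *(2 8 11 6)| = |(2 8 5 6 11 3)| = 6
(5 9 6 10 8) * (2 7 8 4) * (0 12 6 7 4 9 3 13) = (0 12 6 10 9 7 8 5 3 13)(2 4) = [12, 1, 4, 13, 2, 3, 10, 8, 5, 7, 9, 11, 6, 0]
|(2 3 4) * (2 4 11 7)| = |(2 3 11 7)| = 4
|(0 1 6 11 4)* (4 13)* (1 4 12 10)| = |(0 4)(1 6 11 13 12 10)| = 6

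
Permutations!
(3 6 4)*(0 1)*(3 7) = (0 1)(3 6 4 7) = [1, 0, 2, 6, 7, 5, 4, 3]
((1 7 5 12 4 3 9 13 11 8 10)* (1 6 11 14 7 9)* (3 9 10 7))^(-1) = ((1 10 6 11 8 7 5 12 4 9 13 14 3))^(-1) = (1 3 14 13 9 4 12 5 7 8 11 6 10)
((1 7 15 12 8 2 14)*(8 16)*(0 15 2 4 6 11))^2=(0 12 8 6)(1 2)(4 11 15 16)(7 14)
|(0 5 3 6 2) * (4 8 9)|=|(0 5 3 6 2)(4 8 9)|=15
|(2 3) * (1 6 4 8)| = |(1 6 4 8)(2 3)| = 4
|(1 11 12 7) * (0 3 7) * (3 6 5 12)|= |(0 6 5 12)(1 11 3 7)|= 4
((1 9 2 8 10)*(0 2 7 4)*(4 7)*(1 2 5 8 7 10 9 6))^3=((0 5 8 9 4)(1 6)(2 7 10))^3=(10)(0 9 5 4 8)(1 6)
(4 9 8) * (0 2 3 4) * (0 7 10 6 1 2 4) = [4, 2, 3, 0, 9, 5, 1, 10, 7, 8, 6] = (0 4 9 8 7 10 6 1 2 3)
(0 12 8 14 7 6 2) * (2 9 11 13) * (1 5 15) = (0 12 8 14 7 6 9 11 13 2)(1 5 15) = [12, 5, 0, 3, 4, 15, 9, 6, 14, 11, 10, 13, 8, 2, 7, 1]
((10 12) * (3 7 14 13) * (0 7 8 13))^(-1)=((0 7 14)(3 8 13)(10 12))^(-1)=(0 14 7)(3 13 8)(10 12)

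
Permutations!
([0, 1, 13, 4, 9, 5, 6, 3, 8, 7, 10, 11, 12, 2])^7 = [0, 1, 13, 7, 3, 5, 6, 9, 8, 4, 10, 11, 12, 2]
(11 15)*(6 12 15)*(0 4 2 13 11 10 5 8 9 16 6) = (0 4 2 13 11)(5 8 9 16 6 12 15 10) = [4, 1, 13, 3, 2, 8, 12, 7, 9, 16, 5, 0, 15, 11, 14, 10, 6]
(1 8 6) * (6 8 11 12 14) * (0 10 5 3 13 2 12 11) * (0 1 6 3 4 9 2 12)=[10, 1, 0, 13, 9, 4, 6, 7, 8, 2, 5, 11, 14, 12, 3]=(0 10 5 4 9 2)(3 13 12 14)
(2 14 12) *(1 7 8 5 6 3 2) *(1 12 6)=[0, 7, 14, 2, 4, 1, 3, 8, 5, 9, 10, 11, 12, 13, 6]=(1 7 8 5)(2 14 6 3)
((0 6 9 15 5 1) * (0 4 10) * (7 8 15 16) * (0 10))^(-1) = (0 4 1 5 15 8 7 16 9 6) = ((0 6 9 16 7 8 15 5 1 4))^(-1)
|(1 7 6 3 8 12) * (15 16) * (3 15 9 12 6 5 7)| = 8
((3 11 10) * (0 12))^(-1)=((0 12)(3 11 10))^(-1)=(0 12)(3 10 11)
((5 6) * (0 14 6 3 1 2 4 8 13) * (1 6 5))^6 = ((0 14 5 3 6 1 2 4 8 13))^6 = (0 2 5 8 6)(1 14 4 3 13)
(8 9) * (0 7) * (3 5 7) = (0 3 5 7)(8 9) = [3, 1, 2, 5, 4, 7, 6, 0, 9, 8]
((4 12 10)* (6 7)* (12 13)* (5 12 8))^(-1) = (4 10 12 5 8 13)(6 7)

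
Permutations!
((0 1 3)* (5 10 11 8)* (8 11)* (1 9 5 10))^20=((11)(0 9 5 1 3)(8 10))^20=(11)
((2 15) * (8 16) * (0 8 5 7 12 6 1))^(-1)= (0 1 6 12 7 5 16 8)(2 15)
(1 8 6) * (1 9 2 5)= [0, 8, 5, 3, 4, 1, 9, 7, 6, 2]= (1 8 6 9 2 5)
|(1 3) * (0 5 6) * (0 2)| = |(0 5 6 2)(1 3)| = 4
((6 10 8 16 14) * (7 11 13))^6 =(6 10 8 16 14)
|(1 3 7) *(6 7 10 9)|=|(1 3 10 9 6 7)|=6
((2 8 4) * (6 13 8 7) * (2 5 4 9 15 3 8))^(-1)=(2 13 6 7)(3 15 9 8)(4 5)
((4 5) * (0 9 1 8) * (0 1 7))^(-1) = (0 7 9)(1 8)(4 5)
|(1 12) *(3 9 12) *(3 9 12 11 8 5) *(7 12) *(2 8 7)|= |(1 9 11 7 12)(2 8 5 3)|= 20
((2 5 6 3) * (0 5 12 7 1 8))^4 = ((0 5 6 3 2 12 7 1 8))^4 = (0 2 8 3 1 6 7 5 12)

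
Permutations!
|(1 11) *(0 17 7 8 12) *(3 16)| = 10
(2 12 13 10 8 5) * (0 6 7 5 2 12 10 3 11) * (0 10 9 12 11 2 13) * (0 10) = (0 6 7 5 11)(2 9 12 10 8 13 3) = [6, 1, 9, 2, 4, 11, 7, 5, 13, 12, 8, 0, 10, 3]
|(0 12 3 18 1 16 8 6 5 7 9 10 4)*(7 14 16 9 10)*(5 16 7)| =|(0 12 3 18 1 9 5 14 7 10 4)(6 16 8)| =33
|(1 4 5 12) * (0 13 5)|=6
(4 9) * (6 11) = (4 9)(6 11) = [0, 1, 2, 3, 9, 5, 11, 7, 8, 4, 10, 6]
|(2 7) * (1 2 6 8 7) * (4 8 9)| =10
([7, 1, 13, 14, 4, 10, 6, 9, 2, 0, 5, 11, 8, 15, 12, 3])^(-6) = (2 13 15 3 14 12 8)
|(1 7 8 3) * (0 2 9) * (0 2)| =|(1 7 8 3)(2 9)| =4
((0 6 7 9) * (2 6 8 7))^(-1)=(0 9 7 8)(2 6)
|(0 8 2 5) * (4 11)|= |(0 8 2 5)(4 11)|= 4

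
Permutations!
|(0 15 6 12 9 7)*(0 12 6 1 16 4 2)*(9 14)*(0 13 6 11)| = |(0 15 1 16 4 2 13 6 11)(7 12 14 9)| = 36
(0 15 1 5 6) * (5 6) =[15, 6, 2, 3, 4, 5, 0, 7, 8, 9, 10, 11, 12, 13, 14, 1] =(0 15 1 6)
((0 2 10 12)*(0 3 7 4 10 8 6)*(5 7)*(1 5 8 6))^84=((0 2 6)(1 5 7 4 10 12 3 8))^84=(1 10)(3 7)(4 8)(5 12)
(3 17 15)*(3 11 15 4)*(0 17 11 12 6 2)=(0 17 4 3 11 15 12 6 2)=[17, 1, 0, 11, 3, 5, 2, 7, 8, 9, 10, 15, 6, 13, 14, 12, 16, 4]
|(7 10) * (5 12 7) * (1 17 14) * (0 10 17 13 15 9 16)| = |(0 10 5 12 7 17 14 1 13 15 9 16)| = 12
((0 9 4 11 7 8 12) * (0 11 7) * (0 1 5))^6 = (0 11 7)(1 8 9)(4 5 12)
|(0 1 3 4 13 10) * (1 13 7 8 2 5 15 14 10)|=12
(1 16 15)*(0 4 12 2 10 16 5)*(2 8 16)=(0 4 12 8 16 15 1 5)(2 10)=[4, 5, 10, 3, 12, 0, 6, 7, 16, 9, 2, 11, 8, 13, 14, 1, 15]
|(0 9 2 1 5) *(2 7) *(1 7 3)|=10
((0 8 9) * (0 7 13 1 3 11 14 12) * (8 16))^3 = ((0 16 8 9 7 13 1 3 11 14 12))^3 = (0 9 1 14 16 7 3 12 8 13 11)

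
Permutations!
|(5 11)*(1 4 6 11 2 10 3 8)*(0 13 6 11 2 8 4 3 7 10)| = |(0 13 6 2)(1 3 4 11 5 8)(7 10)| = 12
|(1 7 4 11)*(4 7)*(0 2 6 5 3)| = 15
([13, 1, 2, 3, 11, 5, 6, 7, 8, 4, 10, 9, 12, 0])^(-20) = (13)(4 11 9)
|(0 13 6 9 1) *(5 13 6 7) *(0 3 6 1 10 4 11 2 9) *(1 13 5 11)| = |(0 13 7 11 2 9 10 4 1 3 6)| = 11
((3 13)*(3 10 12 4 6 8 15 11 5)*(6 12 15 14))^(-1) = (3 5 11 15 10 13)(4 12)(6 14 8)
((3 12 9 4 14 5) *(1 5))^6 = ((1 5 3 12 9 4 14))^6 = (1 14 4 9 12 3 5)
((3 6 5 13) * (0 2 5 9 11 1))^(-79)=(0 5 3 9 1 2 13 6 11)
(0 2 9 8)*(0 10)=[2, 1, 9, 3, 4, 5, 6, 7, 10, 8, 0]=(0 2 9 8 10)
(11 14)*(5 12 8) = (5 12 8)(11 14) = [0, 1, 2, 3, 4, 12, 6, 7, 5, 9, 10, 14, 8, 13, 11]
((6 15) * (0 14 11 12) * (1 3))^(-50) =(15)(0 11)(12 14)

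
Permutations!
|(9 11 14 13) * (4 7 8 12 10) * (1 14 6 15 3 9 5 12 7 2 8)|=10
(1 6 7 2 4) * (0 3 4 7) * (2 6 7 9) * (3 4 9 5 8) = (0 4 1 7 6)(2 5 8 3 9) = [4, 7, 5, 9, 1, 8, 0, 6, 3, 2]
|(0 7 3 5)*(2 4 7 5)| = 4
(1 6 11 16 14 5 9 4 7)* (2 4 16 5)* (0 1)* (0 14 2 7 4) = (0 1 6 11 5 9 16 2)(7 14) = [1, 6, 0, 3, 4, 9, 11, 14, 8, 16, 10, 5, 12, 13, 7, 15, 2]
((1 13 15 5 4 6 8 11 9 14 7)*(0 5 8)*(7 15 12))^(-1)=(0 6 4 5)(1 7 12 13)(8 15 14 9 11)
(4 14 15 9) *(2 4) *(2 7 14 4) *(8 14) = (7 8 14 15 9) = [0, 1, 2, 3, 4, 5, 6, 8, 14, 7, 10, 11, 12, 13, 15, 9]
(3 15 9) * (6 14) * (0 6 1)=(0 6 14 1)(3 15 9)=[6, 0, 2, 15, 4, 5, 14, 7, 8, 3, 10, 11, 12, 13, 1, 9]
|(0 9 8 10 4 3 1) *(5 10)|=|(0 9 8 5 10 4 3 1)|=8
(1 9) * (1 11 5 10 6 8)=(1 9 11 5 10 6 8)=[0, 9, 2, 3, 4, 10, 8, 7, 1, 11, 6, 5]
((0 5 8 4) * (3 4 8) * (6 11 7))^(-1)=(0 4 3 5)(6 7 11)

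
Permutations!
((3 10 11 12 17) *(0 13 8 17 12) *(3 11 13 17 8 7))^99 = ((0 17 11)(3 10 13 7))^99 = (17)(3 7 13 10)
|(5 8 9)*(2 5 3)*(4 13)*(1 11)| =|(1 11)(2 5 8 9 3)(4 13)| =10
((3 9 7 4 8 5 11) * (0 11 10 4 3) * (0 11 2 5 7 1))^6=(11)(0 7 5 9 4)(1 8 2 3 10)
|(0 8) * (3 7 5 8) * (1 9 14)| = 15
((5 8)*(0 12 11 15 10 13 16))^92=(0 12 11 15 10 13 16)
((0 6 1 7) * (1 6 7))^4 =((0 7))^4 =(7)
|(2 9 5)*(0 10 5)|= 5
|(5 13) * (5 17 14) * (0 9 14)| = |(0 9 14 5 13 17)| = 6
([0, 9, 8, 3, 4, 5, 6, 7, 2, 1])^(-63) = [0, 9, 8, 3, 4, 5, 6, 7, 2, 1]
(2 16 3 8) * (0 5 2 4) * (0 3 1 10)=(0 5 2 16 1 10)(3 8 4)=[5, 10, 16, 8, 3, 2, 6, 7, 4, 9, 0, 11, 12, 13, 14, 15, 1]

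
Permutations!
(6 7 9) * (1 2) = (1 2)(6 7 9) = [0, 2, 1, 3, 4, 5, 7, 9, 8, 6]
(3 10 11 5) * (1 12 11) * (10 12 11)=(1 11 5 3 12 10)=[0, 11, 2, 12, 4, 3, 6, 7, 8, 9, 1, 5, 10]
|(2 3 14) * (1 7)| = 6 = |(1 7)(2 3 14)|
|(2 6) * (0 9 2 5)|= 5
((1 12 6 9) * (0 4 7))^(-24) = ((0 4 7)(1 12 6 9))^(-24) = (12)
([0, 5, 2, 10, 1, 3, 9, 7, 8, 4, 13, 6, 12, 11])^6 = [0, 6, 2, 4, 11, 9, 10, 7, 8, 13, 1, 3, 12, 5]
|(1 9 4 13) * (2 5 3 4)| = 7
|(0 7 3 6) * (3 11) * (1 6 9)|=7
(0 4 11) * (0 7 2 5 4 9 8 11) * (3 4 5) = [9, 1, 3, 4, 0, 5, 6, 2, 11, 8, 10, 7] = (0 9 8 11 7 2 3 4)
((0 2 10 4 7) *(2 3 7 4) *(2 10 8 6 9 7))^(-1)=((10)(0 3 2 8 6 9 7))^(-1)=(10)(0 7 9 6 8 2 3)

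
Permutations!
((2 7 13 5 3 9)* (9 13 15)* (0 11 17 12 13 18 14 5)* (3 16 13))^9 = (0 13 16 5 14 18 3 12 17 11)(2 7 15 9)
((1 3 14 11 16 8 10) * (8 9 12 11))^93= (1 8 3 10 14)(9 12 11 16)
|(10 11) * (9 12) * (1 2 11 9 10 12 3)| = 7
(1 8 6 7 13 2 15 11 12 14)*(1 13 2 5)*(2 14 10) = (1 8 6 7 14 13 5)(2 15 11 12 10) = [0, 8, 15, 3, 4, 1, 7, 14, 6, 9, 2, 12, 10, 5, 13, 11]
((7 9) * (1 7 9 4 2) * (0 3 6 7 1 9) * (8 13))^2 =((0 3 6 7 4 2 9)(8 13))^2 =(13)(0 6 4 9 3 7 2)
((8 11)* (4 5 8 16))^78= ((4 5 8 11 16))^78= (4 11 5 16 8)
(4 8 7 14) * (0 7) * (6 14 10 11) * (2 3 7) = (0 2 3 7 10 11 6 14 4 8) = [2, 1, 3, 7, 8, 5, 14, 10, 0, 9, 11, 6, 12, 13, 4]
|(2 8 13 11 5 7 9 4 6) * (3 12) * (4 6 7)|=18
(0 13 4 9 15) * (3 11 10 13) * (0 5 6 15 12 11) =[3, 1, 2, 0, 9, 6, 15, 7, 8, 12, 13, 10, 11, 4, 14, 5] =(0 3)(4 9 12 11 10 13)(5 6 15)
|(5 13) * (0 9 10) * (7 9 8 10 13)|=12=|(0 8 10)(5 7 9 13)|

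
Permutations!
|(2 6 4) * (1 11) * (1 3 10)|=|(1 11 3 10)(2 6 4)|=12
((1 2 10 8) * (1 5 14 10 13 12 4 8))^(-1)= ((1 2 13 12 4 8 5 14 10))^(-1)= (1 10 14 5 8 4 12 13 2)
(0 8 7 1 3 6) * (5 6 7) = (0 8 5 6)(1 3 7) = [8, 3, 2, 7, 4, 6, 0, 1, 5]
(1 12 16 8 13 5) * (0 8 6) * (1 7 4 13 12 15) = [8, 15, 2, 3, 13, 7, 0, 4, 12, 9, 10, 11, 16, 5, 14, 1, 6] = (0 8 12 16 6)(1 15)(4 13 5 7)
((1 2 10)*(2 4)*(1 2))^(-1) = (1 4)(2 10) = ((1 4)(2 10))^(-1)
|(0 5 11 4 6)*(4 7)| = 6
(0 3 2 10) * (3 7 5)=[7, 1, 10, 2, 4, 3, 6, 5, 8, 9, 0]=(0 7 5 3 2 10)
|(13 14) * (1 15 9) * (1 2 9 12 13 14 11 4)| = 6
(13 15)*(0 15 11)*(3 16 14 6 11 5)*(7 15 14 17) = (0 14 6 11)(3 16 17 7 15 13 5) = [14, 1, 2, 16, 4, 3, 11, 15, 8, 9, 10, 0, 12, 5, 6, 13, 17, 7]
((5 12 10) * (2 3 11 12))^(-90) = ((2 3 11 12 10 5))^(-90) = (12)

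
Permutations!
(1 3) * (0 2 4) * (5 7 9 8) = [2, 3, 4, 1, 0, 7, 6, 9, 5, 8] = (0 2 4)(1 3)(5 7 9 8)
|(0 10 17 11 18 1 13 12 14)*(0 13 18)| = 12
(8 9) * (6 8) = (6 8 9) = [0, 1, 2, 3, 4, 5, 8, 7, 9, 6]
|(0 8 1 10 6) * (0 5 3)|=7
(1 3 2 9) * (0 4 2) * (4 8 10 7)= (0 8 10 7 4 2 9 1 3)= [8, 3, 9, 0, 2, 5, 6, 4, 10, 1, 7]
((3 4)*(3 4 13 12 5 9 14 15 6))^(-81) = ((3 13 12 5 9 14 15 6))^(-81) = (3 6 15 14 9 5 12 13)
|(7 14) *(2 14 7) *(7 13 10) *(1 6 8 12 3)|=30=|(1 6 8 12 3)(2 14)(7 13 10)|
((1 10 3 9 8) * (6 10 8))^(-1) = (1 8)(3 10 6 9)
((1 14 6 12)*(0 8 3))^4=((0 8 3)(1 14 6 12))^4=(14)(0 8 3)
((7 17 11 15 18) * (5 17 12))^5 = ((5 17 11 15 18 7 12))^5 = (5 7 15 17 12 18 11)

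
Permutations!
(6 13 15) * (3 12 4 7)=(3 12 4 7)(6 13 15)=[0, 1, 2, 12, 7, 5, 13, 3, 8, 9, 10, 11, 4, 15, 14, 6]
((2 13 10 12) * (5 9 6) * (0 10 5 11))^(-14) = ((0 10 12 2 13 5 9 6 11))^(-14) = (0 13 11 2 6 12 9 10 5)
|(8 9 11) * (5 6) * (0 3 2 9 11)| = 4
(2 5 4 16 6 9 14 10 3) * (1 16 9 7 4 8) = (1 16 6 7 4 9 14 10 3 2 5 8) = [0, 16, 5, 2, 9, 8, 7, 4, 1, 14, 3, 11, 12, 13, 10, 15, 6]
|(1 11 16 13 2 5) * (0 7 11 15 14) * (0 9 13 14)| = |(0 7 11 16 14 9 13 2 5 1 15)| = 11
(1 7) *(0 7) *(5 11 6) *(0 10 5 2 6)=[7, 10, 6, 3, 4, 11, 2, 1, 8, 9, 5, 0]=(0 7 1 10 5 11)(2 6)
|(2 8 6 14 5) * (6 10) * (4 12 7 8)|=9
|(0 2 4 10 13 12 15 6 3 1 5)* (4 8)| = |(0 2 8 4 10 13 12 15 6 3 1 5)| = 12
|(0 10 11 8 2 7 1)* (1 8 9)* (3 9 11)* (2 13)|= 20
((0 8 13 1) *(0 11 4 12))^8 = ((0 8 13 1 11 4 12))^8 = (0 8 13 1 11 4 12)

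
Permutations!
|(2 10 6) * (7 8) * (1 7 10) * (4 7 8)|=10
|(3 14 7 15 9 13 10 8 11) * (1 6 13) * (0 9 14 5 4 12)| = 12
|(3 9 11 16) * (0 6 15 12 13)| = 20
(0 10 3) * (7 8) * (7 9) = [10, 1, 2, 0, 4, 5, 6, 8, 9, 7, 3] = (0 10 3)(7 8 9)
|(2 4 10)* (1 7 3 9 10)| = |(1 7 3 9 10 2 4)| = 7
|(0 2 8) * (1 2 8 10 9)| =|(0 8)(1 2 10 9)| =4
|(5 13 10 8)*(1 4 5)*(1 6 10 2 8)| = 8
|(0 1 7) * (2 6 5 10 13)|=|(0 1 7)(2 6 5 10 13)|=15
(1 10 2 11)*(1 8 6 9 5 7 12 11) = (1 10 2)(5 7 12 11 8 6 9) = [0, 10, 1, 3, 4, 7, 9, 12, 6, 5, 2, 8, 11]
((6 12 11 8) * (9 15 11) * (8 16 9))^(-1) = ((6 12 8)(9 15 11 16))^(-1) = (6 8 12)(9 16 11 15)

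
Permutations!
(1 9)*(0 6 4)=(0 6 4)(1 9)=[6, 9, 2, 3, 0, 5, 4, 7, 8, 1]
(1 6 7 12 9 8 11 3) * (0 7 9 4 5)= (0 7 12 4 5)(1 6 9 8 11 3)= [7, 6, 2, 1, 5, 0, 9, 12, 11, 8, 10, 3, 4]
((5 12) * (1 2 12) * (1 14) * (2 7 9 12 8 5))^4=((1 7 9 12 2 8 5 14))^4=(1 2)(5 9)(7 8)(12 14)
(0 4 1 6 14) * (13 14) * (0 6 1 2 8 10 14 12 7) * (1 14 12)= [4, 14, 8, 3, 2, 5, 13, 0, 10, 9, 12, 11, 7, 1, 6]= (0 4 2 8 10 12 7)(1 14 6 13)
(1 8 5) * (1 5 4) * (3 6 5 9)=(1 8 4)(3 6 5 9)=[0, 8, 2, 6, 1, 9, 5, 7, 4, 3]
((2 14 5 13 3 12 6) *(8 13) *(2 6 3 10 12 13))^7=(2 8 5 14)(3 12 10 13)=((2 14 5 8)(3 13 10 12))^7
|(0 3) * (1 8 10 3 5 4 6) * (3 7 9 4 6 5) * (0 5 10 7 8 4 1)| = 12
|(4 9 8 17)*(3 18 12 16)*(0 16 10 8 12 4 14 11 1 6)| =|(0 16 3 18 4 9 12 10 8 17 14 11 1 6)| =14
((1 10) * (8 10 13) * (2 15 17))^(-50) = ((1 13 8 10)(2 15 17))^(-50) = (1 8)(2 15 17)(10 13)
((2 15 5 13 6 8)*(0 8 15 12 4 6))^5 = ((0 8 2 12 4 6 15 5 13))^5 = (0 6 8 15 2 5 12 13 4)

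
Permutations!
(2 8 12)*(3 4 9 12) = [0, 1, 8, 4, 9, 5, 6, 7, 3, 12, 10, 11, 2] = (2 8 3 4 9 12)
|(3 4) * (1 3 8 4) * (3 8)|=|(1 8 4 3)|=4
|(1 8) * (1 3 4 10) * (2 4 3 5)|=6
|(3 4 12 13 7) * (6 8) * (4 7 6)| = 10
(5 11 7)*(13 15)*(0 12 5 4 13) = [12, 1, 2, 3, 13, 11, 6, 4, 8, 9, 10, 7, 5, 15, 14, 0] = (0 12 5 11 7 4 13 15)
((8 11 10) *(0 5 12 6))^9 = (0 5 12 6) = ((0 5 12 6)(8 11 10))^9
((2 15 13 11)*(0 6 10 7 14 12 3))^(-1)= ((0 6 10 7 14 12 3)(2 15 13 11))^(-1)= (0 3 12 14 7 10 6)(2 11 13 15)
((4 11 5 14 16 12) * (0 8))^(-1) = (0 8)(4 12 16 14 5 11)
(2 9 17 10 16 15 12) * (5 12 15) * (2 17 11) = (2 9 11)(5 12 17 10 16) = [0, 1, 9, 3, 4, 12, 6, 7, 8, 11, 16, 2, 17, 13, 14, 15, 5, 10]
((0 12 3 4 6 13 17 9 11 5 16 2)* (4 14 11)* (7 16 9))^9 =((0 12 3 14 11 5 9 4 6 13 17 7 16 2))^9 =(0 13 11 2 6 14 16 4 3 7 9 12 17 5)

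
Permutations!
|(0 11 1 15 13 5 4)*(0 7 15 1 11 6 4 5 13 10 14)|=|(0 6 4 7 15 10 14)|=7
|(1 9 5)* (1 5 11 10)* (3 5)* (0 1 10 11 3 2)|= 6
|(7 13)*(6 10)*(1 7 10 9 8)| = |(1 7 13 10 6 9 8)| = 7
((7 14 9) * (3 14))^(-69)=(3 7 9 14)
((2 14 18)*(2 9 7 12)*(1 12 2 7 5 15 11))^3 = ((1 12 7 2 14 18 9 5 15 11))^3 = (1 2 9 11 7 18 15 12 14 5)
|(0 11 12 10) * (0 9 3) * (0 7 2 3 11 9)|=|(0 9 11 12 10)(2 3 7)|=15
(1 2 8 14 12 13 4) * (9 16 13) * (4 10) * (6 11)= (1 2 8 14 12 9 16 13 10 4)(6 11)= [0, 2, 8, 3, 1, 5, 11, 7, 14, 16, 4, 6, 9, 10, 12, 15, 13]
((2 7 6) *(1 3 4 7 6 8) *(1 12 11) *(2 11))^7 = ((1 3 4 7 8 12 2 6 11))^7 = (1 6 12 7 3 11 2 8 4)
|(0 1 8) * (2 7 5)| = 3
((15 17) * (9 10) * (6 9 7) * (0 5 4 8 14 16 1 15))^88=(0 15 16 8 5 17 1 14 4)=((0 5 4 8 14 16 1 15 17)(6 9 10 7))^88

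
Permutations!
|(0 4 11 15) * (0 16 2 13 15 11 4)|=4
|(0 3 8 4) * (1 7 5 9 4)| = |(0 3 8 1 7 5 9 4)| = 8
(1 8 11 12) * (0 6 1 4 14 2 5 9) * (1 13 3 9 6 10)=(0 10 1 8 11 12 4 14 2 5 6 13 3 9)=[10, 8, 5, 9, 14, 6, 13, 7, 11, 0, 1, 12, 4, 3, 2]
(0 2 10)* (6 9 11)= (0 2 10)(6 9 11)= [2, 1, 10, 3, 4, 5, 9, 7, 8, 11, 0, 6]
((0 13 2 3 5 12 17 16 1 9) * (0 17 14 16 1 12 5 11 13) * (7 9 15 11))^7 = ((1 15 11 13 2 3 7 9 17)(12 14 16))^7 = (1 9 3 13 15 17 7 2 11)(12 14 16)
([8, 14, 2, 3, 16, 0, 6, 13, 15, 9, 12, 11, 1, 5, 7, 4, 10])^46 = (0 13 14 12 16 15)(1 10 4 8 5 7)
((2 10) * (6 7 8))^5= ((2 10)(6 7 8))^5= (2 10)(6 8 7)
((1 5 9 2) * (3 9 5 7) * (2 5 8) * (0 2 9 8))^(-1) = ((0 2 1 7 3 8 9 5))^(-1) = (0 5 9 8 3 7 1 2)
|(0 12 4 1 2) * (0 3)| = 6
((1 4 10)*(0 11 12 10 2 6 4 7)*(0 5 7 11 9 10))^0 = ((0 9 10 1 11 12)(2 6 4)(5 7))^0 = (12)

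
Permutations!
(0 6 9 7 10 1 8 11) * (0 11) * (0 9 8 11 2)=(0 6 8 9 7 10 1 11 2)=[6, 11, 0, 3, 4, 5, 8, 10, 9, 7, 1, 2]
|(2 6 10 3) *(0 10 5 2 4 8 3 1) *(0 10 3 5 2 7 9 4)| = |(0 3)(1 10)(2 6)(4 8 5 7 9)| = 10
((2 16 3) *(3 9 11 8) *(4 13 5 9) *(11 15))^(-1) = ((2 16 4 13 5 9 15 11 8 3))^(-1) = (2 3 8 11 15 9 5 13 4 16)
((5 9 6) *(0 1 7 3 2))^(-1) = (0 2 3 7 1)(5 6 9)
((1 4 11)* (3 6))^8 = ((1 4 11)(3 6))^8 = (1 11 4)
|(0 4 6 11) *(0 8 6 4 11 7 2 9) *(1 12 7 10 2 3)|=|(0 11 8 6 10 2 9)(1 12 7 3)|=28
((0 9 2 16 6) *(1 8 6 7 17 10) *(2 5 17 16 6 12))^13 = (0 17 8 6 5 1 2 9 10 12)(7 16)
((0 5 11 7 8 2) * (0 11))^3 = ((0 5)(2 11 7 8))^3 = (0 5)(2 8 7 11)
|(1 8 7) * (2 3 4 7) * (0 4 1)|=|(0 4 7)(1 8 2 3)|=12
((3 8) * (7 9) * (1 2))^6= ((1 2)(3 8)(7 9))^6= (9)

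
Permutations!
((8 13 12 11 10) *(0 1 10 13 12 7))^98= ((0 1 10 8 12 11 13 7))^98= (0 10 12 13)(1 8 11 7)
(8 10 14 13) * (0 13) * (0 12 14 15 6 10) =(0 13 8)(6 10 15)(12 14) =[13, 1, 2, 3, 4, 5, 10, 7, 0, 9, 15, 11, 14, 8, 12, 6]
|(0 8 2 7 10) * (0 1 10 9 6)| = |(0 8 2 7 9 6)(1 10)| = 6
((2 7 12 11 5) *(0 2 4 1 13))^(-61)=(0 7 11 4 13 2 12 5 1)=((0 2 7 12 11 5 4 1 13))^(-61)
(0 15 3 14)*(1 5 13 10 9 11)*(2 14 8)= (0 15 3 8 2 14)(1 5 13 10 9 11)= [15, 5, 14, 8, 4, 13, 6, 7, 2, 11, 9, 1, 12, 10, 0, 3]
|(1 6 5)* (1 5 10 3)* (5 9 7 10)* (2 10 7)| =7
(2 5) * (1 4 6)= (1 4 6)(2 5)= [0, 4, 5, 3, 6, 2, 1]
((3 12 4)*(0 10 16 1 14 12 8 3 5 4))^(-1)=(0 12 14 1 16 10)(3 8)(4 5)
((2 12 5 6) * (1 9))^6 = (2 5)(6 12)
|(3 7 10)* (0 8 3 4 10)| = |(0 8 3 7)(4 10)| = 4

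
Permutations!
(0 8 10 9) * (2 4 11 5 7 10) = (0 8 2 4 11 5 7 10 9) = [8, 1, 4, 3, 11, 7, 6, 10, 2, 0, 9, 5]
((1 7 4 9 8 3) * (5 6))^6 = ((1 7 4 9 8 3)(5 6))^6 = (9)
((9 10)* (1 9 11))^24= (11)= ((1 9 10 11))^24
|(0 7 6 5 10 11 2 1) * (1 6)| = 15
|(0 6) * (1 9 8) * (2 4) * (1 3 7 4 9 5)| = |(0 6)(1 5)(2 9 8 3 7 4)| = 6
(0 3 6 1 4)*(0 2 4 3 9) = (0 9)(1 3 6)(2 4) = [9, 3, 4, 6, 2, 5, 1, 7, 8, 0]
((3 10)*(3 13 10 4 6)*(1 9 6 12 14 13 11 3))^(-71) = (1 9 6)(3 11 10 13 14 12 4)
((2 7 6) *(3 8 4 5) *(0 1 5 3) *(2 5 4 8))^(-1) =(8)(0 5 6 7 2 3 4 1)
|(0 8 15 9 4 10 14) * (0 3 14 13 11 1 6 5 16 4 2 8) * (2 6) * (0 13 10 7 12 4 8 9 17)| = |(0 13 11 1 2 9 6 5 16 8 15 17)(3 14)(4 7 12)| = 12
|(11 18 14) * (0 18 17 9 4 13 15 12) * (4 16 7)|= |(0 18 14 11 17 9 16 7 4 13 15 12)|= 12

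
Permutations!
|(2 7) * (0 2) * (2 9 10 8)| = |(0 9 10 8 2 7)| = 6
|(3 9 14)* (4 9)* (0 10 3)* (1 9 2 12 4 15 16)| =24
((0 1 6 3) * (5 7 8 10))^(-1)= ((0 1 6 3)(5 7 8 10))^(-1)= (0 3 6 1)(5 10 8 7)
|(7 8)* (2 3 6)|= |(2 3 6)(7 8)|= 6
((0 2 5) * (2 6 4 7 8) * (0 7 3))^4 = (8)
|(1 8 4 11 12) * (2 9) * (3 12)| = 6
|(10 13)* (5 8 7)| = |(5 8 7)(10 13)| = 6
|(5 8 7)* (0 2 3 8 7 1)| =10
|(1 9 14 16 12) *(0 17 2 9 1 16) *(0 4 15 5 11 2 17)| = |(17)(2 9 14 4 15 5 11)(12 16)| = 14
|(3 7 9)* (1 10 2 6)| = 12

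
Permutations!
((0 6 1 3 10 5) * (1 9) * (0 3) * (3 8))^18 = (0 9)(1 6)(3 5)(8 10)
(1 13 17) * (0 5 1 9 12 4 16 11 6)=(0 5 1 13 17 9 12 4 16 11 6)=[5, 13, 2, 3, 16, 1, 0, 7, 8, 12, 10, 6, 4, 17, 14, 15, 11, 9]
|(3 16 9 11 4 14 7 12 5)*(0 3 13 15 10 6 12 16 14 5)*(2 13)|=15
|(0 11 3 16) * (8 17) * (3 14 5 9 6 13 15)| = |(0 11 14 5 9 6 13 15 3 16)(8 17)| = 10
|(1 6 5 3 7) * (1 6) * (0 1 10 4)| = |(0 1 10 4)(3 7 6 5)| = 4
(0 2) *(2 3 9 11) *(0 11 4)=(0 3 9 4)(2 11)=[3, 1, 11, 9, 0, 5, 6, 7, 8, 4, 10, 2]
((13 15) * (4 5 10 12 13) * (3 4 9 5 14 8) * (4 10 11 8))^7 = ((3 10 12 13 15 9 5 11 8)(4 14))^7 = (3 11 9 13 10 8 5 15 12)(4 14)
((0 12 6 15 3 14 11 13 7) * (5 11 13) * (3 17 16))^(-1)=(0 7 13 14 3 16 17 15 6 12)(5 11)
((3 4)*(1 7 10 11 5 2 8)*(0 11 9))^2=(0 5 8 7 9 11 2 1 10)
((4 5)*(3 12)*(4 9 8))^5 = (3 12)(4 5 9 8)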